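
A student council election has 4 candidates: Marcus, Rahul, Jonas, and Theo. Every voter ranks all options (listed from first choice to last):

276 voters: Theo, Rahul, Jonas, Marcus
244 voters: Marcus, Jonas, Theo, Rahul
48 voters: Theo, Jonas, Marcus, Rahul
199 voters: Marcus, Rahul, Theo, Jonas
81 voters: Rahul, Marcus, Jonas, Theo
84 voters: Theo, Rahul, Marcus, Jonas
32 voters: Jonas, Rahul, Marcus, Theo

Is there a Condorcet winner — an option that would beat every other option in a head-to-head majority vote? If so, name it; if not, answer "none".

Marcus vs Rahul: 491–473 for Marcus.
Marcus vs Jonas: 608–356 for Marcus.
Marcus vs Theo: 556–408 for Marcus.
Marcus beats every other option head-to-head.

Marcus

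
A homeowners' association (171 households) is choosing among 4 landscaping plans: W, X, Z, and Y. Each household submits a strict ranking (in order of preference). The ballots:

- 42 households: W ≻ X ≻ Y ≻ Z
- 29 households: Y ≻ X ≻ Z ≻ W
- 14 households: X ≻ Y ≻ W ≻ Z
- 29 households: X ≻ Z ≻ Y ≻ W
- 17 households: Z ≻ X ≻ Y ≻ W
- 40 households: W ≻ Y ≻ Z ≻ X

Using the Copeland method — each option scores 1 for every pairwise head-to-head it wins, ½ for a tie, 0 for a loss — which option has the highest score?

W: beats Z; loses to X and Y → score 1.
X: beats W, Z, and Y → score 3.
Z: loses to W, X, and Y → score 0.
Y: beats W and Z; loses to X → score 2.
X has the best pairwise record.

X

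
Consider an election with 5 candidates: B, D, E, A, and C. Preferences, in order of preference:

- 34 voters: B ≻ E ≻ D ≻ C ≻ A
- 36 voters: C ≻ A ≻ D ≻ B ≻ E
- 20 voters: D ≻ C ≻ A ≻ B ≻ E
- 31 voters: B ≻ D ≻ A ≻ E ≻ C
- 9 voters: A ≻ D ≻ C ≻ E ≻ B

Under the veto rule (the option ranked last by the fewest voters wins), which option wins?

D

Last-place votes: B 9, D 0, E 56, A 34, C 31.
D is ranked last by the fewest voters, so D wins.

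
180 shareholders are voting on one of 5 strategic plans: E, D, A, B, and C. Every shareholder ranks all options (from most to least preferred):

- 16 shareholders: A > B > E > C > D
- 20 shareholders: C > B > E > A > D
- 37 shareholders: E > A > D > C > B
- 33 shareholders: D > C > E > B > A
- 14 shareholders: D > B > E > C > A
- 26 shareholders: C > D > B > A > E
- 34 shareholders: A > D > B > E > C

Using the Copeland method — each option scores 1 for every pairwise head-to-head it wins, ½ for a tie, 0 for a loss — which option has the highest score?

D

E: beats A and C; loses to D and B → score 2.
D: beats E, B, and C; loses to A → score 3.
A: beats D; loses to E, B, and C → score 1.
B: beats E and A; loses to D and C → score 2.
C: beats A and B; loses to E and D → score 2.
D has the best pairwise record.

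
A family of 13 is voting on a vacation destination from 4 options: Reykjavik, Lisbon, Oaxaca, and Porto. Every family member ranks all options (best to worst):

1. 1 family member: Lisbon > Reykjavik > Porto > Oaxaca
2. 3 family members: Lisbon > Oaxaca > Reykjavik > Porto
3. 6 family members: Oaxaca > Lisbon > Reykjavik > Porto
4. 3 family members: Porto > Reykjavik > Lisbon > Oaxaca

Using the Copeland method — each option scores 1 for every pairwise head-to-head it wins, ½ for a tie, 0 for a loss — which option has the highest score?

Reykjavik: beats Porto; loses to Lisbon and Oaxaca → score 1.
Lisbon: beats Reykjavik, Oaxaca, and Porto → score 3.
Oaxaca: beats Reykjavik and Porto; loses to Lisbon → score 2.
Porto: loses to Reykjavik, Lisbon, and Oaxaca → score 0.
Lisbon has the best pairwise record.

Lisbon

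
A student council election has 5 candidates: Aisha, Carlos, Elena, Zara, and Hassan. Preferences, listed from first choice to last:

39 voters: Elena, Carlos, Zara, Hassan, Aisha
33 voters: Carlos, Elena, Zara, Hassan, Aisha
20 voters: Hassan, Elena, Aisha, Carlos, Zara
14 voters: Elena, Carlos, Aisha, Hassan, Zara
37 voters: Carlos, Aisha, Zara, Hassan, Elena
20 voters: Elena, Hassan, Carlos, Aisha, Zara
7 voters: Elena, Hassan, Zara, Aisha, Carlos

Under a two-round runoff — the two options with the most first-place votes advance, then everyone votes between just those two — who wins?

Round 1 first-place votes: Aisha 0, Carlos 70, Elena 80, Zara 0, Hassan 20.
Elena and Carlos advance.
Runoff: Elena is preferred to Carlos by 100 voters; Carlos by 70.
Elena wins the runoff.

Elena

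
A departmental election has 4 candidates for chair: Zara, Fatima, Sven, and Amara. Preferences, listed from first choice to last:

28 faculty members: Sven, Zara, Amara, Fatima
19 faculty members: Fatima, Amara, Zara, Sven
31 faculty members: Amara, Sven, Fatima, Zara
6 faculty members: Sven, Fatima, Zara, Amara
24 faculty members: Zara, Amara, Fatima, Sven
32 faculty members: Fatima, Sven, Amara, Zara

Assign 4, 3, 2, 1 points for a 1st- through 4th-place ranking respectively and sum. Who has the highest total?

Amara

Zara: 28·3 + 19·2 + 31·1 + 6·2 + 24·4 + 32·1 = 293
Fatima: 28·1 + 19·4 + 31·2 + 6·3 + 24·2 + 32·4 = 360
Sven: 28·4 + 19·1 + 31·3 + 6·4 + 24·1 + 32·3 = 368
Amara: 28·2 + 19·3 + 31·4 + 6·1 + 24·3 + 32·2 = 379
Amara has the highest Borda score (379).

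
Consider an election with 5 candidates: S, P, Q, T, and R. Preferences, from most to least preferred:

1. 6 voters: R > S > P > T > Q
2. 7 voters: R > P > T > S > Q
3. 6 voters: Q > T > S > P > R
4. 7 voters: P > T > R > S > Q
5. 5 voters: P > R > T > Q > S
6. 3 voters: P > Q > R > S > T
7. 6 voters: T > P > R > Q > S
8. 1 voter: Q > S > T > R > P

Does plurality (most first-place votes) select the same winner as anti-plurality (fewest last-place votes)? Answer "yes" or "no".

Plurality — first-place votes: S 0, P 15, Q 7, T 6, R 13. Winner: P.
Anti-plurality — last-place votes: S 11, P 1, Q 20, T 3, R 6. Winner: P.
The two methods agree.

yes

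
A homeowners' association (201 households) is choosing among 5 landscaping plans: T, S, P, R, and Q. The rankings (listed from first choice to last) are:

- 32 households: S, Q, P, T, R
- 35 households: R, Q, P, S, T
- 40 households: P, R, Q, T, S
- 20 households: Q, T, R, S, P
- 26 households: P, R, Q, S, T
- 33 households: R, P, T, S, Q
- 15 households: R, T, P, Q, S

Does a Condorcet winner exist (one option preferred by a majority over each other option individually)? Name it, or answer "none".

R vs T: 149–52 for R.
R vs S: 169–32 for R.
R vs P: 103–98 for R.
R vs Q: 149–52 for R.
R beats every other option head-to-head.

R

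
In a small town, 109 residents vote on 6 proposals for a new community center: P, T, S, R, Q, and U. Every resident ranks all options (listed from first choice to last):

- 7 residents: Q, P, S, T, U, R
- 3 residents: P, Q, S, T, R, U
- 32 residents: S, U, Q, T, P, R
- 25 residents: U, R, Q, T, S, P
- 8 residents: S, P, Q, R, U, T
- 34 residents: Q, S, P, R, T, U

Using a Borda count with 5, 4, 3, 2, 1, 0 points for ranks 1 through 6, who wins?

P: 7·4 + 3·5 + 32·1 + 25·0 + 8·4 + 34·3 = 209
T: 7·2 + 3·2 + 32·2 + 25·2 + 8·0 + 34·1 = 168
S: 7·3 + 3·3 + 32·5 + 25·1 + 8·5 + 34·4 = 391
R: 7·0 + 3·1 + 32·0 + 25·4 + 8·2 + 34·2 = 187
Q: 7·5 + 3·4 + 32·3 + 25·3 + 8·3 + 34·5 = 412
U: 7·1 + 3·0 + 32·4 + 25·5 + 8·1 + 34·0 = 268
Q has the highest Borda score (412).

Q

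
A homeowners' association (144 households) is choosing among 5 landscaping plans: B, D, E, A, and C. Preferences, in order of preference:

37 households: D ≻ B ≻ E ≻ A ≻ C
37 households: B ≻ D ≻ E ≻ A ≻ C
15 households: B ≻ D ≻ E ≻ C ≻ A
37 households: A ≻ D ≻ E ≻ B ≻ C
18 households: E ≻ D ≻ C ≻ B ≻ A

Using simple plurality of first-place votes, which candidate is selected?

First-place votes: B 52, D 37, E 18, A 37, C 0.
B has the most first-place votes.

B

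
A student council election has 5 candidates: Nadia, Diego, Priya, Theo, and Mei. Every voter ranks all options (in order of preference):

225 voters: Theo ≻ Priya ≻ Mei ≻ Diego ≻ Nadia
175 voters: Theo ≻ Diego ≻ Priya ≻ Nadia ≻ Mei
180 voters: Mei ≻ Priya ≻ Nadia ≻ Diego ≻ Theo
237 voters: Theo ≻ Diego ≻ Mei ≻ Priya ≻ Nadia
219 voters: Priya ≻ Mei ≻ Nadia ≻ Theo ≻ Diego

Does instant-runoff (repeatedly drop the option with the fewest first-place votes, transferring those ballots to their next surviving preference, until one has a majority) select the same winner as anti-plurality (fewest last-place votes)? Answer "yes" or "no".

Instant-runoff — R1 Nadia 0, Diego 0, Priya 219, Theo 637, Mei 180 (Theo winner). Winner: Theo.
Anti-plurality — last-place votes: Nadia 462, Diego 219, Priya 0, Theo 180, Mei 175. Winner: Priya.
The two methods disagree.

no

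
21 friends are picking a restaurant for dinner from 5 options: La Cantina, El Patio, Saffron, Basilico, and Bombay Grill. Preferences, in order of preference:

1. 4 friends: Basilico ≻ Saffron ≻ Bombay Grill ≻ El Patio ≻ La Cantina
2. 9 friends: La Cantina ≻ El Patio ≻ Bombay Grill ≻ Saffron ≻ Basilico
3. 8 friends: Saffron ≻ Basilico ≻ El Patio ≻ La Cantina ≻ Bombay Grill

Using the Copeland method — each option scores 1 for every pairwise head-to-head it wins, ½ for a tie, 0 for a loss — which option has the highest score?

La Cantina: beats Bombay Grill; loses to El Patio, Saffron, and Basilico → score 1.
El Patio: beats La Cantina and Bombay Grill; loses to Saffron and Basilico → score 2.
Saffron: beats La Cantina, El Patio, Basilico, and Bombay Grill → score 4.
Basilico: beats La Cantina, El Patio, and Bombay Grill; loses to Saffron → score 3.
Bombay Grill: loses to La Cantina, El Patio, Saffron, and Basilico → score 0.
Saffron has the best pairwise record.

Saffron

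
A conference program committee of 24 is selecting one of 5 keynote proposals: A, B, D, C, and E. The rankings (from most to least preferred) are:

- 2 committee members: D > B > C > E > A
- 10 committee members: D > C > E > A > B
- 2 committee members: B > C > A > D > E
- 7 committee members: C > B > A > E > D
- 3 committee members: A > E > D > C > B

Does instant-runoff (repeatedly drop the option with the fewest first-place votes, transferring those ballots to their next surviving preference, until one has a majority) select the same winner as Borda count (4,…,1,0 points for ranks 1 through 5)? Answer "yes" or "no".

Instant-runoff — R1 A 3, B 2, D 12, C 7, E 0 (E out); R2 A 3, B 2, D 12, C 7 (B out); R3 A 3, D 12, C 9 (A out); R4 D 15, C 9 (D winner). Winner: D.
Borda — scores: A 40, B 35, D 56, C 71, E 38. Winner: C.
The two methods disagree.

no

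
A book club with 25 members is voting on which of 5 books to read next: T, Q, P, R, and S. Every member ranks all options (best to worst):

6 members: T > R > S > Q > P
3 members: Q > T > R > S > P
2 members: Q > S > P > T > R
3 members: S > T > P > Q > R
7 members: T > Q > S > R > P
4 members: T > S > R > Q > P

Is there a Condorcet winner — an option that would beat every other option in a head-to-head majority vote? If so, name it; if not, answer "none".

T

T vs Q: 20–5 for T.
T vs P: 23–2 for T.
T vs R: 25–0 for T.
T vs S: 20–5 for T.
T beats every other option head-to-head.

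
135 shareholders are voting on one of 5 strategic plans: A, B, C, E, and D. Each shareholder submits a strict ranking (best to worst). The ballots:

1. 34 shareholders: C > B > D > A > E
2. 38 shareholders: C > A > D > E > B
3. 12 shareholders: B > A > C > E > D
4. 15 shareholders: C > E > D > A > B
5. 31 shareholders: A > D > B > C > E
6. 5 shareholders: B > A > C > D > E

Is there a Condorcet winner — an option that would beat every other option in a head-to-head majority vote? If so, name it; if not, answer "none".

C

C vs A: 87–48 for C.
C vs B: 87–48 for C.
C vs E: 135–0 for C.
C vs D: 104–31 for C.
C beats every other option head-to-head.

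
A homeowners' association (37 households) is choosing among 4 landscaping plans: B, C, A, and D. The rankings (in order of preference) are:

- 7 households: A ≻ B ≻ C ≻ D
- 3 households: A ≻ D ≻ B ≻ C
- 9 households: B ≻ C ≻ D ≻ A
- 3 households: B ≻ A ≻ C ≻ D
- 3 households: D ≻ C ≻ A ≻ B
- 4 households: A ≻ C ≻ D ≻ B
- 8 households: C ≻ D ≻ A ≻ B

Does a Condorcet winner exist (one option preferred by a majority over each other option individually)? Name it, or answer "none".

Checking pairwise contests:
A beats B 25–12.
B beats C 22–15.
C beats A 20–17.
B beats D 19–18.
Every option loses at least one head-to-head, so there is no Condorcet winner.

none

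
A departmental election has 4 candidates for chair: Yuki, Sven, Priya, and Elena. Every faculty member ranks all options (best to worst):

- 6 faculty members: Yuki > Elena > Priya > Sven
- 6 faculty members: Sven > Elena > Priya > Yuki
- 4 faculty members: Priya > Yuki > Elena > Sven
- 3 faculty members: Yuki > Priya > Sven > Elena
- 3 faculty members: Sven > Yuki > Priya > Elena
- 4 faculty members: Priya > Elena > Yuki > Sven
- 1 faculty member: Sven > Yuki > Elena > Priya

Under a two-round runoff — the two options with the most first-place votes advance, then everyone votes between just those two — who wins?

Round 1 first-place votes: Yuki 9, Sven 10, Priya 8, Elena 0.
Sven and Yuki advance.
Runoff: Sven is preferred to Yuki by 10 voters; Yuki by 17.
Yuki wins the runoff.

Yuki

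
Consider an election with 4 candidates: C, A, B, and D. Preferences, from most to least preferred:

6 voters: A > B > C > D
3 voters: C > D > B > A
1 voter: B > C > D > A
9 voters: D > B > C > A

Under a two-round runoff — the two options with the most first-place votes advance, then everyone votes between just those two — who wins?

D

Round 1 first-place votes: C 3, A 6, B 1, D 9.
D and A advance.
Runoff: D is preferred to A by 13 voters; A by 6.
D wins the runoff.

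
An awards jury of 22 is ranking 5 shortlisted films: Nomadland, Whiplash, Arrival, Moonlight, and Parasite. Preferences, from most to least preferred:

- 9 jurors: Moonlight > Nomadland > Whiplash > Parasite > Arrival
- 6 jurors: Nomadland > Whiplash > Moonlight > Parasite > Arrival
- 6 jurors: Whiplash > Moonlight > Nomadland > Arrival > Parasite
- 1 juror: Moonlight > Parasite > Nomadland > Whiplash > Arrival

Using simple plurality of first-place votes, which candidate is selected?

First-place votes: Nomadland 6, Whiplash 6, Arrival 0, Moonlight 10, Parasite 0.
Moonlight has the most first-place votes.

Moonlight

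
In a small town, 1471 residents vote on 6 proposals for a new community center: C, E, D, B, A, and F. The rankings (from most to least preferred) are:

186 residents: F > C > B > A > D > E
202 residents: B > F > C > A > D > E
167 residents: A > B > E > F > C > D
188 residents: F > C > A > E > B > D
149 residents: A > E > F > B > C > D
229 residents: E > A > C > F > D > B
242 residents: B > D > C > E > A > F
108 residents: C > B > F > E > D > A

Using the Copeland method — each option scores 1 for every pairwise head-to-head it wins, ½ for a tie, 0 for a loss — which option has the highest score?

C: beats E, D, and A; loses to B and F → score 3.
E: beats D and F; loses to C, B, and A → score 2.
D: loses to C, E, B, A, and F → score 0.
B: beats C, E, D, and A; loses to F → score 4.
A: beats E, D, and F; loses to C and B → score 3.
F: beats C, D, and B; loses to E and A → score 3.
B has the best pairwise record.

B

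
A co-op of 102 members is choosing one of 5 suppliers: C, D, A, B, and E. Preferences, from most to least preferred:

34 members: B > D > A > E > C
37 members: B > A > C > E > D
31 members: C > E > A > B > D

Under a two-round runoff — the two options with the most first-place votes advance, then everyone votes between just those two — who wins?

B

Round 1 first-place votes: C 31, D 0, A 0, B 71, E 0.
B and C advance.
Runoff: B is preferred to C by 71 voters; C by 31.
B wins the runoff.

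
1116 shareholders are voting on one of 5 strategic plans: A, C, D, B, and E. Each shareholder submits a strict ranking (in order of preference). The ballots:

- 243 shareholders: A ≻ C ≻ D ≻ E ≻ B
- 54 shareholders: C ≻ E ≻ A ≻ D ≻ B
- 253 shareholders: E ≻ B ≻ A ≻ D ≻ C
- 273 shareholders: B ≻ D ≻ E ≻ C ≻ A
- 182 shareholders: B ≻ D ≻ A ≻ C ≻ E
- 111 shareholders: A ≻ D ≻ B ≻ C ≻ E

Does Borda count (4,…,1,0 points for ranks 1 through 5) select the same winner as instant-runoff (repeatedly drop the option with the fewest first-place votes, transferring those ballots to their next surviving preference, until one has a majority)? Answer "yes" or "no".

Borda — scores: A 2394, C 1511, D 2491, B 2801, E 1963. Winner: B.
Instant-runoff — R1 A 354, C 54, D 0, B 455, E 253 (D out); R2 A 354, C 54, B 455, E 253 (C out); R3 A 354, B 455, E 307 (E out); R4 A 408, B 708 (B winner). Winner: B.
The two methods agree.

yes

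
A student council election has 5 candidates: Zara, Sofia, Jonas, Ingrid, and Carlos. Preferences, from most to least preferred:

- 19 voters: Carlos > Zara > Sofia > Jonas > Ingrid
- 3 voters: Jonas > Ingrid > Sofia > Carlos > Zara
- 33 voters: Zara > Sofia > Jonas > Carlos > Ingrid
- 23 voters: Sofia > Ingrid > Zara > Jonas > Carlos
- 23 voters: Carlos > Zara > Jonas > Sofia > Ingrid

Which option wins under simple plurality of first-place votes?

First-place votes: Zara 33, Sofia 23, Jonas 3, Ingrid 0, Carlos 42.
Carlos has the most first-place votes.

Carlos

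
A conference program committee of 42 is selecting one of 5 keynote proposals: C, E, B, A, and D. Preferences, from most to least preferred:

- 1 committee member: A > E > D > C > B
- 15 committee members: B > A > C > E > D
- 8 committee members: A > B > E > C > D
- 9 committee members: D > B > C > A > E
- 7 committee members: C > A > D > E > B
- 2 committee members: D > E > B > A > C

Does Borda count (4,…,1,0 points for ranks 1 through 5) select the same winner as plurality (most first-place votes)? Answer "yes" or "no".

yes

Borda — scores: C 85, E 47, B 115, A 113, D 60. Winner: B.
Plurality — first-place votes: C 7, E 0, B 15, A 9, D 11. Winner: B.
The two methods agree.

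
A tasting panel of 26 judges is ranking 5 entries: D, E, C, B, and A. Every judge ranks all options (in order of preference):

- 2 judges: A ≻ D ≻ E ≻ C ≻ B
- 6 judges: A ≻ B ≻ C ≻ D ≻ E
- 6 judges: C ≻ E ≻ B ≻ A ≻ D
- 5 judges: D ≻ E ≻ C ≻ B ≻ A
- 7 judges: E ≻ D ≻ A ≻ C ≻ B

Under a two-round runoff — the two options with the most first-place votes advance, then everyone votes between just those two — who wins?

E

Round 1 first-place votes: D 5, E 7, C 6, B 0, A 8.
A and E advance.
Runoff: A is preferred to E by 8 voters; E by 18.
E wins the runoff.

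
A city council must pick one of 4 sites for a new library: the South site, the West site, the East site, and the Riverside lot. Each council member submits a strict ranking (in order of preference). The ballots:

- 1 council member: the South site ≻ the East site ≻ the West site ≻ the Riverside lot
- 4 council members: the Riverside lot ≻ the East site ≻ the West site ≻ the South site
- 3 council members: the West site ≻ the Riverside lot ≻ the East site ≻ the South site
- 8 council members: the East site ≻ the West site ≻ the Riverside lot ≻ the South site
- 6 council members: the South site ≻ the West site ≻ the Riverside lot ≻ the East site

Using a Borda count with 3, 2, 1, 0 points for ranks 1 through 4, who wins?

the South site: 1·3 + 4·0 + 3·0 + 8·0 + 6·3 = 21
the West site: 1·1 + 4·1 + 3·3 + 8·2 + 6·2 = 42
the East site: 1·2 + 4·2 + 3·1 + 8·3 + 6·0 = 37
the Riverside lot: 1·0 + 4·3 + 3·2 + 8·1 + 6·1 = 32
the West site has the highest Borda score (42).

the West site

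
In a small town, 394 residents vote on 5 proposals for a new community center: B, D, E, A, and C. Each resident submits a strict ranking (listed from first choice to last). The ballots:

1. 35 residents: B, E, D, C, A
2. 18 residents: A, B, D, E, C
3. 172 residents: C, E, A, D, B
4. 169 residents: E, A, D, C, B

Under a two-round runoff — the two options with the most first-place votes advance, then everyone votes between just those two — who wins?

Round 1 first-place votes: B 35, D 0, E 169, A 18, C 172.
C and E advance.
Runoff: C is preferred to E by 172 voters; E by 222.
E wins the runoff.

E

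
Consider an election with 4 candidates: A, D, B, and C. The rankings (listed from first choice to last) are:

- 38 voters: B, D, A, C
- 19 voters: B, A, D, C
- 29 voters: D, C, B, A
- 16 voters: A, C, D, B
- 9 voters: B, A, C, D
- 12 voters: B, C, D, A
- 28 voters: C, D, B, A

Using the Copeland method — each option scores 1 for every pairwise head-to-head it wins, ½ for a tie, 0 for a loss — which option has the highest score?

B

A: beats C; loses to D and B → score 1.
D: beats A and C; loses to B → score 2.
B: beats A, D, and C → score 3.
C: loses to A, D, and B → score 0.
B has the best pairwise record.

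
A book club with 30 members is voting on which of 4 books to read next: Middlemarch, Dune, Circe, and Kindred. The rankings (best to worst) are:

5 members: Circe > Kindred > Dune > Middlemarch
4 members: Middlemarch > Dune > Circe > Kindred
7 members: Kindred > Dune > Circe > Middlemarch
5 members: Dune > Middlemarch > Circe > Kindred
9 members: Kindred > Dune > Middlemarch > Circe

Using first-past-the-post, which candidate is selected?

First-place votes: Middlemarch 4, Dune 5, Circe 5, Kindred 16.
Kindred has the most first-place votes.

Kindred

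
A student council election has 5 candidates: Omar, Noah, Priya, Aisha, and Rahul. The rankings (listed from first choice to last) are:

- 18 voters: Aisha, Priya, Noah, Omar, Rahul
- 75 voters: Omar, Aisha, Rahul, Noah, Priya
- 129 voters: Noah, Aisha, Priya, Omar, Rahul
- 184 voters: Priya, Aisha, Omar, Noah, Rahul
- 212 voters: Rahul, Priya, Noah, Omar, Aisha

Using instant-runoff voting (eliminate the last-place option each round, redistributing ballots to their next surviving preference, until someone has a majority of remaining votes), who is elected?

Round 1: Omar 75, Noah 129, Priya 184, Aisha 18, Rahul 212. Eliminate Aisha.
Round 2: Omar 75, Noah 129, Priya 202, Rahul 212. Eliminate Omar.
Round 3: Noah 129, Priya 202, Rahul 287. Eliminate Noah.
Round 4: Priya 331, Rahul 287. Priya has a majority.

Priya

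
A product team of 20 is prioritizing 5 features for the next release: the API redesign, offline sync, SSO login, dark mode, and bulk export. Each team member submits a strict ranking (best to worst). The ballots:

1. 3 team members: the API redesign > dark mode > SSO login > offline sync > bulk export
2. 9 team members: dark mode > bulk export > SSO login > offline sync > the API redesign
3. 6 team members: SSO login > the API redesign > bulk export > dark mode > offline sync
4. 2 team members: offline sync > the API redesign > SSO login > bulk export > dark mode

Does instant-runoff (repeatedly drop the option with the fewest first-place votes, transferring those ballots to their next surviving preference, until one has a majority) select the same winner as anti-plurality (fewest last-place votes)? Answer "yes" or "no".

no

Instant-runoff — R1 the API redesign 3, offline sync 2, SSO login 6, dark mode 9, bulk export 0 (bulk export out); R2 the API redesign 3, offline sync 2, SSO login 6, dark mode 9 (offline sync out); R3 the API redesign 5, SSO login 6, dark mode 9 (the API redesign out); R4 SSO login 8, dark mode 12 (dark mode winner). Winner: dark mode.
Anti-plurality — last-place votes: the API redesign 9, offline sync 6, SSO login 0, dark mode 2, bulk export 3. Winner: SSO login.
The two methods disagree.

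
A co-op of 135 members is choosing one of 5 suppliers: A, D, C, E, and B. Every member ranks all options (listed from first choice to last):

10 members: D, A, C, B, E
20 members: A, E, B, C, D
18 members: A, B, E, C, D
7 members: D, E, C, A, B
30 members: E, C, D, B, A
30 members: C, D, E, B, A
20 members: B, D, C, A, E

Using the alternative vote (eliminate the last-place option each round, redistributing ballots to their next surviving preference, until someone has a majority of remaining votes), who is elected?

C

Round 1: A 38, D 17, C 30, E 30, B 20. Eliminate D.
Round 2: A 48, C 30, E 37, B 20. Eliminate B.
Round 3: A 48, C 50, E 37. Eliminate E.
Round 4: A 48, C 87. C has a majority.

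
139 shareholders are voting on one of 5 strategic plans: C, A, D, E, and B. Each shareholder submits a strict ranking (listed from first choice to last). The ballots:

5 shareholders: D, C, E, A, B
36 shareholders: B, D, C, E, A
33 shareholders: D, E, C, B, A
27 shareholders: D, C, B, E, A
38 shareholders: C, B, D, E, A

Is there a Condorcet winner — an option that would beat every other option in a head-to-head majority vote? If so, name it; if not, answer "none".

Checking pairwise contests:
D beats C 101–38.
C beats A 139–0.
B beats D 74–65.
C beats E 106–33.
C beats B 103–36.
Every option loses at least one head-to-head, so there is no Condorcet winner.

none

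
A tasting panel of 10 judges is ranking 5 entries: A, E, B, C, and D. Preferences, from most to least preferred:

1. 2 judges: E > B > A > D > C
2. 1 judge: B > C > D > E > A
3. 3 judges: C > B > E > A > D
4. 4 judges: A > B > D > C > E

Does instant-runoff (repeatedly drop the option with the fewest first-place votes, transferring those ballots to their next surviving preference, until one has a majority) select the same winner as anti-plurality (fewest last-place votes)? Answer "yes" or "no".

Instant-runoff — R1 A 4, E 2, B 1, C 3, D 0 (D out); R2 A 4, E 2, B 1, C 3 (B out); R3 A 4, E 2, C 4 (E out); R4 A 6, C 4 (A winner). Winner: A.
Anti-plurality — last-place votes: A 1, E 4, B 0, C 2, D 3. Winner: B.
The two methods disagree.

no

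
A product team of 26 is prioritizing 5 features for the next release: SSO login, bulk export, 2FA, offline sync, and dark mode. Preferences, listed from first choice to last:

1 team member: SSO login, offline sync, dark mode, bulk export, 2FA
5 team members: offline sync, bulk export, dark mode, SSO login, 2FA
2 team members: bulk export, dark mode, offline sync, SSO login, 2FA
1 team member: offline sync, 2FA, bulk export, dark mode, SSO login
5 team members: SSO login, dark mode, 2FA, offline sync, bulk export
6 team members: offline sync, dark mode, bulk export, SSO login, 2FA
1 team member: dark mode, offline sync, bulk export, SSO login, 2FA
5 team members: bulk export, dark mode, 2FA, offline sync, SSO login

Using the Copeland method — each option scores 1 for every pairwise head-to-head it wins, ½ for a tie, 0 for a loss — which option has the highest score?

SSO login: beats 2FA; loses to bulk export, offline sync, and dark mode → score 1.
bulk export: beats SSO login and 2FA; ties dark mode; loses to offline sync → score 2.5.
2FA: loses to SSO login, bulk export, offline sync, and dark mode → score 0.
offline sync: beats SSO login, bulk export, and 2FA; ties dark mode → score 3.5.
dark mode: beats SSO login and 2FA; ties bulk export and offline sync → score 3.
offline sync has the best pairwise record.

offline sync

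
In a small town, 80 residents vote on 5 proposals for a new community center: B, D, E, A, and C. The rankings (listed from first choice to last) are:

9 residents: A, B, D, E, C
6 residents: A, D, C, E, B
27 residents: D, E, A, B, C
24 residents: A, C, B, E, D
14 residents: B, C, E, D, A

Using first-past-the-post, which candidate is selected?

A

First-place votes: B 14, D 27, E 0, A 39, C 0.
A has the most first-place votes.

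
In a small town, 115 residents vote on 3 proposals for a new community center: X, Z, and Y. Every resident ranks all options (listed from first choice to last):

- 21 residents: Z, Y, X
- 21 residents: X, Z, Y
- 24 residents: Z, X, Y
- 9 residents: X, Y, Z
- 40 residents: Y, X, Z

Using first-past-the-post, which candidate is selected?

First-place votes: X 30, Z 45, Y 40.
Z has the most first-place votes.

Z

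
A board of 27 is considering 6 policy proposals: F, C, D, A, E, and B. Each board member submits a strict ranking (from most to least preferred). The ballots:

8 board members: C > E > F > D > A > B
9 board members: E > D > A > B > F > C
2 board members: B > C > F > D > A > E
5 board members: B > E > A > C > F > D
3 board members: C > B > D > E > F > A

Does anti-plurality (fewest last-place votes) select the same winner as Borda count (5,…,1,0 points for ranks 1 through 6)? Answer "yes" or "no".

Anti-plurality — last-place votes: F 0, C 9, D 5, A 3, E 2, B 8. Winner: F.
Borda — scores: F 47, C 73, D 65, A 52, E 103, B 65. Winner: E.
The two methods disagree.

no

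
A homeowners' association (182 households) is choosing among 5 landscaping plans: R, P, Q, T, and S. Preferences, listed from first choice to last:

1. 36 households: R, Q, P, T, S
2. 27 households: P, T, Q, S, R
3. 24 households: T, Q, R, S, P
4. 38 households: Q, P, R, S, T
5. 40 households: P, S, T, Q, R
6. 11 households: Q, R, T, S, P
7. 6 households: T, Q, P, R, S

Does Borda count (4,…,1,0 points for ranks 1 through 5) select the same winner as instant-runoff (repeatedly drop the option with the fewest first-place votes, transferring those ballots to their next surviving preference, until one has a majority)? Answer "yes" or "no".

Borda — scores: R 307, P 466, Q 488, T 339, S 220. Winner: Q.
Instant-runoff — R1 R 36, P 67, Q 49, T 30, S 0 (S out); R2 R 36, P 67, Q 49, T 30 (T out); R3 R 36, P 67, Q 79 (R out); R4 P 67, Q 115 (Q winner). Winner: Q.
The two methods agree.

yes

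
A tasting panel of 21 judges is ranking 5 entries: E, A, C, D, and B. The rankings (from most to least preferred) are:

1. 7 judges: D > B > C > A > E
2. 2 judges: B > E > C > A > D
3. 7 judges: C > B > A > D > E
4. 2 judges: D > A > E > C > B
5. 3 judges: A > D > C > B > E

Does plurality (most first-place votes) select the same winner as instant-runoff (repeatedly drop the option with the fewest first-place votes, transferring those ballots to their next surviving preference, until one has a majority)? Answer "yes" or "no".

Plurality — first-place votes: E 0, A 3, C 7, D 9, B 2. Winner: D.
Instant-runoff — R1 E 0, A 3, C 7, D 9, B 2 (E out); R2 A 3, C 7, D 9, B 2 (B out); R3 A 3, C 9, D 9 (A out); R4 C 9, D 12 (D winner). Winner: D.
The two methods agree.

yes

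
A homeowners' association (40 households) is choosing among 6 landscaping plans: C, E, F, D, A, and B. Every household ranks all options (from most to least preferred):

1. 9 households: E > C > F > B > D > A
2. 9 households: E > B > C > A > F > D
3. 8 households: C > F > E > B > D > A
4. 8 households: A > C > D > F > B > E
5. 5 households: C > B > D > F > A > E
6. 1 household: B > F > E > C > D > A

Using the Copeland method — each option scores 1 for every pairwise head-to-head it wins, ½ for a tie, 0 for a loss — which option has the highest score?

C

C: beats E, F, D, A, and B → score 5.
E: beats D, A, and B; loses to C and F → score 3.
F: beats E, D, A, and B; loses to C → score 4.
D: beats A; loses to C, E, F, and B → score 1.
A: loses to C, E, F, D, and B → score 0.
B: beats D and A; loses to C, E, and F → score 2.
C has the best pairwise record.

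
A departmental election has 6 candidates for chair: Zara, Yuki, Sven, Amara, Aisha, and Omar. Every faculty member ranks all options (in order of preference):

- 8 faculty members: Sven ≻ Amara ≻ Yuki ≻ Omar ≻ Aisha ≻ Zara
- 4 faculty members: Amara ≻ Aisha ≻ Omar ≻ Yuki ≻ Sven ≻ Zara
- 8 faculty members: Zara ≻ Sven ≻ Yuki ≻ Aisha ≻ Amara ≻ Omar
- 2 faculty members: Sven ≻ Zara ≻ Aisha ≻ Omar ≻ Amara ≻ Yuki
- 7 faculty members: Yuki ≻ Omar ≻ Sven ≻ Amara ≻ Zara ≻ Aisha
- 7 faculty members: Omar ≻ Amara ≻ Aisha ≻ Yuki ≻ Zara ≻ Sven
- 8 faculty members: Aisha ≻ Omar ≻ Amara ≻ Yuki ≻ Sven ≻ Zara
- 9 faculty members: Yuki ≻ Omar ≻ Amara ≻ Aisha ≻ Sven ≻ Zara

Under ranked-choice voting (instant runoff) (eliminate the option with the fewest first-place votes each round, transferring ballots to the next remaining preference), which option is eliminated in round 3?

Round 1: Zara 8, Yuki 16, Sven 10, Amara 4, Aisha 8, Omar 7. Eliminate Amara.
Round 2: Zara 8, Yuki 16, Sven 10, Aisha 12, Omar 7. Eliminate Omar.
Round 3: Zara 8, Yuki 16, Sven 10, Aisha 19. Eliminate Zara.

Zara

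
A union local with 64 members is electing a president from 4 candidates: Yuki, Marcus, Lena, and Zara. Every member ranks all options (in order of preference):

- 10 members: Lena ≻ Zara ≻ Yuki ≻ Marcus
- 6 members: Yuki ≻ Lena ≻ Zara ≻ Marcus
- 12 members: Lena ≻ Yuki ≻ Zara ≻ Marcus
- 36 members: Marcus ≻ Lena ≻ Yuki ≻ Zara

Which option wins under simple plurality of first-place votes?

First-place votes: Yuki 6, Marcus 36, Lena 22, Zara 0.
Marcus has the most first-place votes.

Marcus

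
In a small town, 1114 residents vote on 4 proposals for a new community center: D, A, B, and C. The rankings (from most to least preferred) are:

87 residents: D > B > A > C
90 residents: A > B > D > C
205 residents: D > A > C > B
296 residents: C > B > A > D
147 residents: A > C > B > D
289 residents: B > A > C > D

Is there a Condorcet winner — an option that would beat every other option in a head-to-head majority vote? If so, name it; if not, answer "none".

Checking pairwise contests:
A beats D 822–292.
B beats A 672–442.
C beats B 648–466.
A beats C 818–296.
Every option loses at least one head-to-head, so there is no Condorcet winner.

none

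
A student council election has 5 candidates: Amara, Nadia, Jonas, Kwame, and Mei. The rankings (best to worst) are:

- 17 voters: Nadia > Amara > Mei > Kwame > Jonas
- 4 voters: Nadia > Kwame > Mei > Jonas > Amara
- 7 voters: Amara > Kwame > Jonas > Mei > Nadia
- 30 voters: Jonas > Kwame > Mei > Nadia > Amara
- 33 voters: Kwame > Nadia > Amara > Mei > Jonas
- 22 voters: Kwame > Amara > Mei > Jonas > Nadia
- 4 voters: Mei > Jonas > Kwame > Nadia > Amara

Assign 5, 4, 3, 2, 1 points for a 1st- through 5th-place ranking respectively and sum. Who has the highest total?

Kwame

Amara: 17·4 + 4·1 + 7·5 + 30·1 + 33·3 + 22·4 + 4·1 = 328
Nadia: 17·5 + 4·5 + 7·1 + 30·2 + 33·4 + 22·1 + 4·2 = 334
Jonas: 17·1 + 4·2 + 7·3 + 30·5 + 33·1 + 22·2 + 4·4 = 289
Kwame: 17·2 + 4·4 + 7·4 + 30·4 + 33·5 + 22·5 + 4·3 = 485
Mei: 17·3 + 4·3 + 7·2 + 30·3 + 33·2 + 22·3 + 4·5 = 319
Kwame has the highest Borda score (485).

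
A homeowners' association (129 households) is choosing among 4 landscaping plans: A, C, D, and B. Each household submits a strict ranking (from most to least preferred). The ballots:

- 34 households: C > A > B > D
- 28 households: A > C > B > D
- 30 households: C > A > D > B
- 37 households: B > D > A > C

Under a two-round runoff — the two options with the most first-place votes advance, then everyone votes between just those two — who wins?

Round 1 first-place votes: A 28, C 64, D 0, B 37.
C and B advance.
Runoff: C is preferred to B by 92 voters; B by 37.
C wins the runoff.

C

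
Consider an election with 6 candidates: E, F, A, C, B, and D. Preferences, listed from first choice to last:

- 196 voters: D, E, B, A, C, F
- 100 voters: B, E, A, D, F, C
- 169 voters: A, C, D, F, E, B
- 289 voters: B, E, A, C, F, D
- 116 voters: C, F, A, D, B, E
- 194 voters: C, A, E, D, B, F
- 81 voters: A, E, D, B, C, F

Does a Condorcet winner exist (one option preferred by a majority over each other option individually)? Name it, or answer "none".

E vs F: 860–285 for E.
E vs A: 585–560 for E.
E vs C: 666–479 for E.
E vs B: 640–505 for E.
E vs D: 664–481 for E.
E beats every other option head-to-head.

E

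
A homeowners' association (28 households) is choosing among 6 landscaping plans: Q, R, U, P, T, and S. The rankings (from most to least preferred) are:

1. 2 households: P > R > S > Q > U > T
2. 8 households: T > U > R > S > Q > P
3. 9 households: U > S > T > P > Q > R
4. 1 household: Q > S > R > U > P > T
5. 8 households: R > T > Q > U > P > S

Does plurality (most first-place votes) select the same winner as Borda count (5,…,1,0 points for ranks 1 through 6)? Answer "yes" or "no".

Plurality — first-place votes: Q 1, R 8, U 9, P 2, T 8, S 0. Winner: U.
Borda — scores: Q 50, R 75, U 97, P 37, T 99, S 62. Winner: T.
The two methods disagree.

no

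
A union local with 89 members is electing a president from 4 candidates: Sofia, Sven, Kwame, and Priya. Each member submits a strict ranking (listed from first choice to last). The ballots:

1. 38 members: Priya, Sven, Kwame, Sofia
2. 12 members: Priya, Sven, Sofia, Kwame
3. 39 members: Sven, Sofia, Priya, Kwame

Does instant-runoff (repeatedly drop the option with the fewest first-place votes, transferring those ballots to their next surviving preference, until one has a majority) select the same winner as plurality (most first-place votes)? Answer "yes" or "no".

Instant-runoff — R1 Sofia 0, Sven 39, Kwame 0, Priya 50 (Priya winner). Winner: Priya.
Plurality — first-place votes: Sofia 0, Sven 39, Kwame 0, Priya 50. Winner: Priya.
The two methods agree.

yes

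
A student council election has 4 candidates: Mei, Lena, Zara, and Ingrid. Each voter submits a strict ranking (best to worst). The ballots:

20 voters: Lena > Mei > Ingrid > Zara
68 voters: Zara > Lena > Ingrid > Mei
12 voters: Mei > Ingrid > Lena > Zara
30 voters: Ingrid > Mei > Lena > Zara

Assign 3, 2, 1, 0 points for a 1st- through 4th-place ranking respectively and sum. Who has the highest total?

Mei: 20·2 + 68·0 + 12·3 + 30·2 = 136
Lena: 20·3 + 68·2 + 12·1 + 30·1 = 238
Zara: 20·0 + 68·3 + 12·0 + 30·0 = 204
Ingrid: 20·1 + 68·1 + 12·2 + 30·3 = 202
Lena has the highest Borda score (238).

Lena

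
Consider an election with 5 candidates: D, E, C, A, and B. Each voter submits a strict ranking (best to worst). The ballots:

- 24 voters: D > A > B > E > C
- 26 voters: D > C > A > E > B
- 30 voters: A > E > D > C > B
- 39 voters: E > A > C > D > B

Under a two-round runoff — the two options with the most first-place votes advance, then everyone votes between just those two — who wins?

Round 1 first-place votes: D 50, E 39, C 0, A 30, B 0.
D and E advance.
Runoff: D is preferred to E by 50 voters; E by 69.
E wins the runoff.

E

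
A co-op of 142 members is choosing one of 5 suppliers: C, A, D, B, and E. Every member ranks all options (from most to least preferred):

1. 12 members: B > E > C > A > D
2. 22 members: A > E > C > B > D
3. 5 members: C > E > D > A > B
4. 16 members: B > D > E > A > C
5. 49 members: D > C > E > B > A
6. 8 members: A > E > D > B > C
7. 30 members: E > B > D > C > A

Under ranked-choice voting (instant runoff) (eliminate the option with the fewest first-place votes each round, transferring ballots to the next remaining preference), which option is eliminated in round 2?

B

Round 1: C 5, A 30, D 49, B 28, E 30. Eliminate C.
Round 2: A 30, D 49, B 28, E 35. Eliminate B.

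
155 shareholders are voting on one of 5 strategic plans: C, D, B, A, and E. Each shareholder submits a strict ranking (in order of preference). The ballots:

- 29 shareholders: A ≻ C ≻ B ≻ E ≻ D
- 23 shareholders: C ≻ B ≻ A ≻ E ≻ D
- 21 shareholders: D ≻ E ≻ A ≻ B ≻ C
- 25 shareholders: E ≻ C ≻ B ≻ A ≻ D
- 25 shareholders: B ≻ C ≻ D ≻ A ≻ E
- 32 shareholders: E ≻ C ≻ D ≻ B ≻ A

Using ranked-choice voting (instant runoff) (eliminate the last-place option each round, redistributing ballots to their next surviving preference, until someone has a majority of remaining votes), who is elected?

E

Round 1: C 23, D 21, B 25, A 29, E 57. Eliminate D.
Round 2: C 23, B 25, A 29, E 78. E has a majority.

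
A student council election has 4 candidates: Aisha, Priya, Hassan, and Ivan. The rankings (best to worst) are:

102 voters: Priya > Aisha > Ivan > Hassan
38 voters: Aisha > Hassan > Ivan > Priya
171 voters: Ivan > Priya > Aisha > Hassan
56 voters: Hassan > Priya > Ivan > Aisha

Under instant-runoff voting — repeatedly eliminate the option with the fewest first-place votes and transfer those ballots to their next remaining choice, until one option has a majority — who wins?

Round 1: Aisha 38, Priya 102, Hassan 56, Ivan 171. Eliminate Aisha.
Round 2: Priya 102, Hassan 94, Ivan 171. Eliminate Hassan.
Round 3: Priya 158, Ivan 209. Ivan has a majority.

Ivan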